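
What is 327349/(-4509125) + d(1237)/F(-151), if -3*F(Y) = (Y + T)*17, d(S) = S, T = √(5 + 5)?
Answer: 799969135374/582348984625 + 1237*√10/129149 ≈ 1.4040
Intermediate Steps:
T = √10 ≈ 3.1623
F(Y) = -17*Y/3 - 17*√10/3 (F(Y) = -(Y + √10)*17/3 = -(17*Y + 17*√10)/3 = -17*Y/3 - 17*√10/3)
327349/(-4509125) + d(1237)/F(-151) = 327349/(-4509125) + 1237/(-17/3*(-151) - 17*√10/3) = 327349*(-1/4509125) + 1237/(2567/3 - 17*√10/3) = -327349/4509125 + 1237/(2567/3 - 17*√10/3)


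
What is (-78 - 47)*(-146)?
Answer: 18250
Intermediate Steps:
(-78 - 47)*(-146) = -125*(-146) = 18250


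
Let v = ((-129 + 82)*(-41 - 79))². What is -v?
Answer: -31809600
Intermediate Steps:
v = 31809600 (v = (-47*(-120))² = 5640² = 31809600)
-v = -1*31809600 = -31809600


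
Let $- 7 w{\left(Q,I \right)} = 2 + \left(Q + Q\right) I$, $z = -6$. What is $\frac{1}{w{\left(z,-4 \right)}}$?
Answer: $- \frac{7}{50} \approx -0.14$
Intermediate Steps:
$w{\left(Q,I \right)} = - \frac{2}{7} - \frac{2 I Q}{7}$ ($w{\left(Q,I \right)} = - \frac{2 + \left(Q + Q\right) I}{7} = - \frac{2 + 2 Q I}{7} = - \frac{2 + 2 I Q}{7} = - \frac{2}{7} - \frac{2 I Q}{7}$)
$\frac{1}{w{\left(z,-4 \right)}} = \frac{1}{- \frac{2}{7} - \left(- \frac{8}{7}\right) \left(-6\right)} = \frac{1}{- \frac{2}{7} - \frac{48}{7}} = \frac{1}{- \frac{50}{7}} = - \frac{7}{50}$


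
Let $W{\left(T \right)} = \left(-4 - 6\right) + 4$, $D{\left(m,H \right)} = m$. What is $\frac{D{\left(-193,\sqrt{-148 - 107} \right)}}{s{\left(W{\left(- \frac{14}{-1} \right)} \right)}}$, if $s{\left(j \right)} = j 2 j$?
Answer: $- \frac{193}{72} \approx -2.6806$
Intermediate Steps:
$W{\left(T \right)} = -6$ ($W{\left(T \right)} = -10 + 4 = -6$)
$s{\left(j \right)} = 2 j^{2}$ ($s{\left(j \right)} = 2 j j = 2 j^{2}$)
$\frac{D{\left(-193,\sqrt{-148 - 107} \right)}}{s{\left(W{\left(- \frac{14}{-1} \right)} \right)}} = - \frac{193}{2 \left(-6\right)^{2}} = - \frac{193}{2 \cdot 36} = - \frac{193}{72}$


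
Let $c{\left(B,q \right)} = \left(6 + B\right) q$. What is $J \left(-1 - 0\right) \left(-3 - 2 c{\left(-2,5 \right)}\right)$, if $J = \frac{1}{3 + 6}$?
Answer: $\frac{43}{9} \approx 4.7778$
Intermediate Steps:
$c{\left(B,q \right)} = q \left(6 + B\right)$
$J = \frac{1}{9} \approx 0.11111$
$J \left(-1 - 0\right) \left(-3 - 2 c{\left(-2,5 \right)}\right) = \frac{-1 - 0}{9} \left(-3 - 2 \cdot 5 \left(6 - 2\right)\right) = \frac{-1 + 0}{9} \left(-3 - 2 \cdot 5 \cdot 4\right) = \frac{1}{9} \left(-1\right) \left(-3 - 40\right) = - \frac{-3 - 40}{9} = \left(- \frac{1}{9}\right) \left(-43\right) = \frac{43}{9}$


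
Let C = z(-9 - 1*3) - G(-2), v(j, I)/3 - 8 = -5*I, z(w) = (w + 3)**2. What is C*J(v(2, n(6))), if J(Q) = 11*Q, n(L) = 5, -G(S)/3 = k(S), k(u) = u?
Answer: -42075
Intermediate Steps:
G(S) = -3*S
z(w) = (3 + w)**2
v(j, I) = 24 - 15*I (v(j, I) = 24 + 3*(-5*I) = 24 - 15*I)
C = 75 (C = (3 + (-9 - 1*3))**2 - (-3)*(-2) = (3 + (-9 - 3))**2 - 1*6 = (3 - 12)**2 - 6 = (-9)**2 - 6 = 81 - 6 = 75)
C*J(v(2, n(6))) = 75*(11*(24 - 15*5)) = 75*(11*(24 - 75)) = 75*(11*(-51)) = 75*(-561) = -42075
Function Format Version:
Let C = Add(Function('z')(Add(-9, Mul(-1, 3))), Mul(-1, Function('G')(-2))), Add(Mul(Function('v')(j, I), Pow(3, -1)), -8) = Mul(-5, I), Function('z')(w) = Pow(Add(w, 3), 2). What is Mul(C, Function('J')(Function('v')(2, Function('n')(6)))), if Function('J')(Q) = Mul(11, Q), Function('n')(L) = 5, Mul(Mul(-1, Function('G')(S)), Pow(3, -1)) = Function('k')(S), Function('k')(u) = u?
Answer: -42075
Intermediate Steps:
Function('G')(S) = Mul(-3, S)
Function('z')(w) = Pow(Add(3, w), 2)
Function('v')(j, I) = Add(24, Mul(-15, I)) (Function('v')(j, I) = Add(24, Mul(3, Mul(-5, I))) = Add(24, Mul(-15, I)))
C = 75 (C = Add(Pow(Add(3, Add(-9, Mul(-1, 3))), 2), Mul(-1, Mul(-3, -2))) = Add(Pow(Add(3, Add(-9, -3)), 2), Mul(-1, 6)) = Add(Pow(Add(3, -12), 2), -6) = Add(Pow(-9, 2), -6) = Add(81, -6) = 75)
Mul(C, Function('J')(Function('v')(2, Function('n')(6)))) = Mul(75, Mul(11, Add(24, Mul(-15, 5)))) = Mul(75, Mul(11, Add(24, -75))) = Mul(75, Mul(11, -51)) = Mul(75, -561) = -42075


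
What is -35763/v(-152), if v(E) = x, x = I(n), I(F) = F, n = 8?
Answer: -35763/8 ≈ -4470.4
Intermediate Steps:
x = 8
v(E) = 8
-35763/v(-152) = -35763/8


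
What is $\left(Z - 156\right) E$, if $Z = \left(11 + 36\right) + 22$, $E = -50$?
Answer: $4350$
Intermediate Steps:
$Z = 69$ ($Z = 47 + 22 = 69$)
$\left(Z - 156\right) E = \left(69 - 156\right) \left(-50\right) = \left(-87\right) \left(-50\right) = 4350$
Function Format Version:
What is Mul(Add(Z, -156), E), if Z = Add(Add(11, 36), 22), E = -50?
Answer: 4350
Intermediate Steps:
Z = 69 (Z = Add(47, 22) = 69)
Mul(Add(Z, -156), E) = Mul(Add(69, -156), -50) = Mul(-87, -50) = 4350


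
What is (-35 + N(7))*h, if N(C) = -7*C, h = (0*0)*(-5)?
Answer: 0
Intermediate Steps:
h = 0 (h = 0*(-5) = 0)
(-35 + N(7))*h = (-35 - 7*7)*0 = (-35 - 49)*0 = -84*0 = 0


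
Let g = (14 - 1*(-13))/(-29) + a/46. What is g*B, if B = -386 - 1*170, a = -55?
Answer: 788686/667 ≈ 1182.4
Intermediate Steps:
B = -556 (B = -386 - 170 = -556)
g = -2837/1334 (g = (14 - 1*(-13))/(-29) - 55/46 = (14 + 13)*(-1/29) - 55*1/46 = 27*(-1/29) - 55/46 = -27/29 - 55/46 = -2837/1334 ≈ -2.1267)
g*B = -2837/1334*(-556) = 788686/667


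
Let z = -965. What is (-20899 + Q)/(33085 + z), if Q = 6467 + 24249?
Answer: 9817/32120 ≈ 0.30563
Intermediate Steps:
Q = 30716
(-20899 + Q)/(33085 + z) = (-20899 + 30716)/(33085 - 965) = 9817/32120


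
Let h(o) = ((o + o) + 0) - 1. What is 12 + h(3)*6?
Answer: 42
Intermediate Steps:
h(o) = -1 + 2*o (h(o) = (2*o + 0) - 1 = 2*o - 1 = -1 + 2*o)
12 + h(3)*6 = 12 + (-1 + 2*3)*6 = 12 + (-1 + 6)*6 = 12 + 5*6 = 12 + 30 = 42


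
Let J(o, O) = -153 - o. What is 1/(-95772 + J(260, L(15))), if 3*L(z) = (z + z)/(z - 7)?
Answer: -1/96185 ≈ -1.0397e-5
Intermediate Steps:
L(z) = 2*z/(3*(-7 + z)) (L(z) = ((z + z)/(z - 7))/3 = ((2*z)/(-7 + z))/3 = (2*z/(-7 + z))/3 = 2*z/(3*(-7 + z)))
1/(-95772 + J(260, L(15))) = 1/(-95772 + (-153 - 1*260)) = 1/(-95772 + (-153 - 260)) = 1/(-95772 - 413) = 1/(-96185) = -1/96185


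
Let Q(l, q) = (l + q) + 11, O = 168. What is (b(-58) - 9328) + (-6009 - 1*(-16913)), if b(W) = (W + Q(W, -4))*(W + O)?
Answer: -10414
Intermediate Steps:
Q(l, q) = 11 + l + q
b(W) = (7 + 2*W)*(168 + W) (b(W) = (W + (11 + W - 4))*(W + 168) = (W + (7 + W))*(168 + W) = (7 + 2*W)*(168 + W))
(b(-58) - 9328) + (-6009 - 1*(-16913)) = ((1176 + 2*(-58)² + 343*(-58)) - 9328) + (-6009 - 1*(-16913)) = ((1176 + 2*3364 - 19894) - 9328) + (-6009 + 16913) = ((1176 + 6728 - 19894) - 9328) + 10904 = (-11990 - 9328) + 10904 = -21318 + 10904 = -10414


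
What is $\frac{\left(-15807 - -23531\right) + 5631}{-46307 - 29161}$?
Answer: $- \frac{13355}{75468} \approx -0.17696$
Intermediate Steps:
$\frac{\left(-15807 - -23531\right) + 5631}{-46307 - 29161} = \frac{\left(-15807 + 23531\right) + 5631}{-75468} = \left(7724 + 5631\right) \left(- \frac{1}{75468}\right) = 13355 \left(- \frac{1}{75468}\right) = - \frac{13355}{75468}$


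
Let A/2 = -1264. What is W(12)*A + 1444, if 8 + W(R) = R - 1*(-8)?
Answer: -28892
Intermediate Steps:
A = -2528 (A = 2*(-1264) = -2528)
W(R) = R (W(R) = -8 + (R - 1*(-8)) = -8 + (R + 8) = -8 + (8 + R) = R)
W(12)*A + 1444 = 12*(-2528) + 1444 = -30336 + 1444 = -28892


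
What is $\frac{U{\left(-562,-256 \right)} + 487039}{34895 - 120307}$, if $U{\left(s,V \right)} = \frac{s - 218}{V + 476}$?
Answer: $- \frac{2678695}{469766} \approx -5.7022$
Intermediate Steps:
$U{\left(s,V \right)} = \frac{-218 + s}{476 + V}$
$\frac{U{\left(-562,-256 \right)} + 487039}{34895 - 120307} = \frac{\frac{-218 - 562}{476 - 256} + 487039}{34895 - 120307} = \frac{\frac{1}{220} \left(-780\right) + 487039}{-85412} = \left(\frac{1}{220} \left(-780\right) + 487039\right) \left(- \frac{1}{85412}\right) = \left(- \frac{39}{11} + 487039\right) \left(- \frac{1}{85412}\right) = \frac{5357390}{11} \left(- \frac{1}{85412}\right) = - \frac{2678695}{469766}$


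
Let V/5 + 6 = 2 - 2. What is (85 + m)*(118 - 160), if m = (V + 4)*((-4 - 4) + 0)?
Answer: -12306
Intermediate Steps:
V = -30 (V = -30 + 5*(2 - 2) = -30 + 5*0 = -30 + 0 = -30)
m = 208 (m = (-30 + 4)*((-4 - 4) + 0) = -26*(-8 + 0) = -26*(-8) = 208)
(85 + m)*(118 - 160) = (85 + 208)*(118 - 160) = 293*(-42) = -12306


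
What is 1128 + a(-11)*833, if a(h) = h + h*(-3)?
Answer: 19454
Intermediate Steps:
a(h) = -2*h (a(h) = h - 3*h = -2*h)
1128 + a(-11)*833 = 1128 - 2*(-11)*833 = 1128 + 22*833 = 1128 + 18326 = 19454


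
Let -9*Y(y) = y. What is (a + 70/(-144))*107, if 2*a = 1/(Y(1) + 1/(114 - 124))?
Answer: -417835/1368 ≈ -305.44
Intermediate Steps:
Y(y) = -y/9
a = -45/19 (a = 1/(2*(-⅑*1 + 1/(114 - 124))) = 1/(2*(-⅑ + 1/(-10))) = 1/(2*(-⅑ - ⅒)) = 1/(2*(-19/90)) = (½)*(-90/19) = -45/19 ≈ -2.3684)
(a + 70/(-144))*107 = (-45/19 + 70/(-144))*107 = (-45/19 + 70*(-1/144))*107 = (-45/19 - 35/72)*107 = -3905/1368*107 = -417835/1368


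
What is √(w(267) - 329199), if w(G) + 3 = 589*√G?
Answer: √(-329202 + 589*√267) ≈ 565.31*I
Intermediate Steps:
w(G) = -3 + 589*√G
√(w(267) - 329199) = √((-3 + 589*√267) - 329199) = √(-329202 + 589*√267)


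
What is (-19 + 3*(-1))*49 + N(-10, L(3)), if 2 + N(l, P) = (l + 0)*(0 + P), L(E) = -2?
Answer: -1060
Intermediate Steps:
N(l, P) = -2 + P*l (N(l, P) = -2 + (l + 0)*(0 + P) = -2 + l*P = -2 + P*l)
(-19 + 3*(-1))*49 + N(-10, L(3)) = (-19 + 3*(-1))*49 + (-2 - 2*(-10)) = (-19 - 3)*49 + (-2 + 20) = -22*49 + 18 = -1078 + 18 = -1060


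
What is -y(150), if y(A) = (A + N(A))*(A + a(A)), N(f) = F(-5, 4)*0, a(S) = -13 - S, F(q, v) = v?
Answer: 1950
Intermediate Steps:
N(f) = 0 (N(f) = 4*0 = 0)
y(A) = -13*A (y(A) = (A + 0)*(A + (-13 - A)) = A*(-13) = -13*A)
-y(150) = -(-13)*150 = -1*(-1950) = 1950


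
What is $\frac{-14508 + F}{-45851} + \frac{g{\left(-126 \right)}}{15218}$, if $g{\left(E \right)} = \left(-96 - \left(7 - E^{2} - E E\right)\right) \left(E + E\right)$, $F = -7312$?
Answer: $- \frac{26096771042}{49840037} \approx -523.61$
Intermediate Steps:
$g{\left(E \right)} = 2 E \left(-103 + 2 E^{2}\right)$ ($g{\left(E \right)} = \left(-96 + \left(\left(E^{2} + E^{2}\right) - 7\right)\right) 2 E = \left(-96 + \left(2 E^{2} - 7\right)\right) 2 E = \left(-96 + \left(-7 + 2 E^{2}\right)\right) 2 E = \left(-103 + 2 E^{2}\right) 2 E = 2 E \left(-103 + 2 E^{2}\right)$)
$\frac{-14508 + F}{-45851} + \frac{g{\left(-126 \right)}}{15218} = \frac{-14508 - 7312}{-45851} + \frac{\left(-206\right) \left(-126\right) + 4 \left(-126\right)^{3}}{15218} = \left(-21820\right) \left(- \frac{1}{45851}\right) + \left(25956 + 4 \left(-2000376\right)\right) \frac{1}{15218} = \frac{21820}{45851} + \left(25956 - 8001504\right) \frac{1}{15218} = \frac{21820}{45851} - \frac{569682}{1087} = - \frac{26096771042}{49840037}$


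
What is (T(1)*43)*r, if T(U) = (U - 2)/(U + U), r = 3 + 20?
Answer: -989/2 ≈ -494.50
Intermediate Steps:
r = 23
T(U) = (-2 + U)/(2*U) (T(U) = (-2 + U)/((2*U)) = (-2 + U)*(1/(2*U)) = (-2 + U)/(2*U))
(T(1)*43)*r = (((½)*(-2 + 1)/1)*43)*23 = (((½)*1*(-1))*43)*23 = -½*43*23 = -43/2*23 = -989/2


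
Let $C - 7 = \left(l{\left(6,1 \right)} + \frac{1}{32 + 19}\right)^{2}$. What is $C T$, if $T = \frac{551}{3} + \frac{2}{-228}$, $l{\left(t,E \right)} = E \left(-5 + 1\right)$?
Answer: $\frac{207332132}{49419} \approx 4195.4$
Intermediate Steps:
$l{\left(t,E \right)} = - 4 E$ ($l{\left(t,E \right)} = E \left(-4\right) = - 4 E$)
$C = \frac{59416}{2601}$ ($C = 7 + \left(\left(-4\right) 1 + \frac{1}{32 + 19}\right)^{2} = 7 + \left(-4 + \frac{1}{51}\right)^{2} = 7 + \left(- \frac{203}{51}\right)^{2} = 7 + \frac{41209}{2601} = \frac{59416}{2601} \approx 22.844$)
$T = \frac{6979}{38}$ ($T = 551 \cdot \frac{1}{3} + 2 \left(- \frac{1}{228}\right) = \frac{551}{3} - \frac{1}{114} = \frac{6979}{38} \approx 183.66$)
$C T = \frac{59416}{2601} \cdot \frac{6979}{38} = \frac{207332132}{49419}$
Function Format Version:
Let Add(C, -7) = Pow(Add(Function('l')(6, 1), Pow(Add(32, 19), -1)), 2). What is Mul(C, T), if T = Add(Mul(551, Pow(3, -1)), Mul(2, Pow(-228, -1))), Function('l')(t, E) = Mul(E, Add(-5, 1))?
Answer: Rational(207332132, 49419) ≈ 4195.4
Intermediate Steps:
Function('l')(t, E) = Mul(-4, E) (Function('l')(t, E) = Mul(E, -4) = Mul(-4, E))
C = Rational(59416, 2601) (C = Add(7, Pow(Add(Mul(-4, 1), Pow(Add(32, 19), -1)), 2)) = Add(7, Pow(Add(-4, Pow(51, -1)), 2)) = Add(7, Pow(Add(-4, Rational(1, 51)), 2)) = Add(7, Pow(Rational(-203, 51), 2)) = Add(7, Rational(41209, 2601)) = Rational(59416, 2601) ≈ 22.844)
T = Rational(6979, 38) (T = Add(Mul(551, Rational(1, 3)), Mul(2, Rational(-1, 228))) = Add(Rational(551, 3), Rational(-1, 114)) = Rational(6979, 38) ≈ 183.66)
Mul(C, T) = Mul(Rational(59416, 2601), Rational(6979, 38)) = Rational(207332132, 49419)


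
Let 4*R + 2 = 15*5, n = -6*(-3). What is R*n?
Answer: 657/2 ≈ 328.50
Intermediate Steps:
n = 18
R = 73/4 (R = -½ + (15*5)/4 = -½ + (¼)*75 = -½ + 75/4 = 73/4 ≈ 18.250)
R*n = (73/4)*18 = 657/2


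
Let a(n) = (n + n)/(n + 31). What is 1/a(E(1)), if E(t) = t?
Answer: 16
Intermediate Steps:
a(n) = 2*n/(31 + n) (a(n) = (2*n)/(31 + n) = 2*n/(31 + n))
1/a(E(1)) = 1/(2*1/(31 + 1)) = 1/(2*1/32) = 1/(2*1*(1/32)) = 1/(1/16) = 16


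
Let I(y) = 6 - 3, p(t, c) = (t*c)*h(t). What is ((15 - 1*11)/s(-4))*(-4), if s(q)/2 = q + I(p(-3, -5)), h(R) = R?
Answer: 8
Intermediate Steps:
p(t, c) = c*t² (p(t, c) = (t*c)*t = (c*t)*t = c*t²)
I(y) = 3
s(q) = 6 + 2*q (s(q) = 2*(q + 3) = 2*(3 + q) = 6 + 2*q)
((15 - 1*11)/s(-4))*(-4) = ((15 - 1*11)/(6 + 2*(-4)))*(-4) = ((15 - 11)/(6 - 8))*(-4) = (4/(-2))*(-4) = (4*(-½))*(-4) = -2*(-4) = 8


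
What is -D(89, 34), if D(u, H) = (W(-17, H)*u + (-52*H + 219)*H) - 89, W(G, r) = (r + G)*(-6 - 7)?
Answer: 72424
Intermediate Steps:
W(G, r) = -13*G - 13*r (W(G, r) = (G + r)*(-13) = -13*G - 13*r)
D(u, H) = -89 + H*(219 - 52*H) + u*(221 - 13*H) (D(u, H) = ((-13*(-17) - 13*H)*u + (-52*H + 219)*H) - 89 = ((221 - 13*H)*u + (219 - 52*H)*H) - 89 = (u*(221 - 13*H) + H*(219 - 52*H)) - 89 = (H*(219 - 52*H) + u*(221 - 13*H)) - 89 = -89 + H*(219 - 52*H) + u*(221 - 13*H))
-D(89, 34) = -(-89 - 52*34² + 219*34 - 13*89*(-17 + 34)) = -(-89 - 52*1156 + 7446 - 13*89*17) = -(-89 - 60112 + 7446 - 19669) = -1*(-72424) = 72424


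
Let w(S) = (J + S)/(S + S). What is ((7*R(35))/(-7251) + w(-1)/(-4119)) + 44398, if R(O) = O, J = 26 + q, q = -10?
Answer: 884018863393/19911246 ≈ 44398.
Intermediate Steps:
J = 16 (J = 26 - 10 = 16)
w(S) = (16 + S)/(2*S) (w(S) = (16 + S)/(S + S) = (16 + S)/((2*S)) = (16 + S)*(1/(2*S)) = (16 + S)/(2*S))
((7*R(35))/(-7251) + w(-1)/(-4119)) + 44398 = ((7*35)/(-7251) + ((1/2)*(16 - 1)/(-1))/(-4119)) + 44398 = (245*(-1/7251) + ((1/2)*(-1)*15)*(-1/4119)) + 44398 = (-245/7251 - 15/2*(-1/4119)) + 44398 = (-245/7251 + 5/2746) + 44398 = -636515/19911246 + 44398 = 884018863393/19911246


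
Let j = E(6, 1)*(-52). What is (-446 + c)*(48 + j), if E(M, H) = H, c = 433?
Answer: 52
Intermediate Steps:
j = -52 (j = 1*(-52) = -52)
(-446 + c)*(48 + j) = (-446 + 433)*(48 - 52) = -13*(-4) = 52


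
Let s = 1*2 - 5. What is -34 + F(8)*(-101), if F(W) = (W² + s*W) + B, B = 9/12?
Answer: -16599/4 ≈ -4149.8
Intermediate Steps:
s = -3 (s = 2 - 5 = -3)
B = ¾ (B = 9*(1/12) = ¾ ≈ 0.75000)
F(W) = ¾ + W² - 3*W (F(W) = (W² - 3*W) + ¾ = ¾ + W² - 3*W)
-34 + F(8)*(-101) = -34 + (¾ + 8² - 3*8)*(-101) = -34 + (¾ + 64 - 24)*(-101) = -34 + (163/4)*(-101) = -34 - 16463/4 = -16599/4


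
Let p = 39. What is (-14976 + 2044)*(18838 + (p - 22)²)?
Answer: -247350364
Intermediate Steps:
(-14976 + 2044)*(18838 + (p - 22)²) = (-14976 + 2044)*(18838 + (39 - 22)²) = -12932*(18838 + 17²) = -12932*(18838 + 289) = -12932*19127 = -247350364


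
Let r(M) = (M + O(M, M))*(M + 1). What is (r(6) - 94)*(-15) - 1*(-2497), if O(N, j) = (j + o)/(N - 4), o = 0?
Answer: 2962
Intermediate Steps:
O(N, j) = j/(-4 + N) (O(N, j) = (j + 0)/(N - 4) = j/(-4 + N))
r(M) = (1 + M)*(M + M/(-4 + M)) (r(M) = (M + M/(-4 + M))*(M + 1) = (M + M/(-4 + M))*(1 + M) = (1 + M)*(M + M/(-4 + M)))
(r(6) - 94)*(-15) - 1*(-2497) = (6*(-3 + 6**2 - 2*6)/(-4 + 6) - 94)*(-15) - 1*(-2497) = (6*(-3 + 36 - 12)/2 - 94)*(-15) + 2497 = (6*(1/2)*21 - 94)*(-15) + 2497 = (63 - 94)*(-15) + 2497 = -31*(-15) + 2497 = 465 + 2497 = 2962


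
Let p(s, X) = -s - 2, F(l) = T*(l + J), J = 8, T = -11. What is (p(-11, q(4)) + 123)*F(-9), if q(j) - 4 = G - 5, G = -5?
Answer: 1452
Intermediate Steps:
F(l) = -88 - 11*l (F(l) = -11*(l + 8) = -11*(8 + l) = -88 - 11*l)
q(j) = -6 (q(j) = 4 + (-5 - 5) = 4 - 10 = -6)
p(s, X) = -2 - s
(p(-11, q(4)) + 123)*F(-9) = ((-2 - 1*(-11)) + 123)*(-88 - 11*(-9)) = ((-2 + 11) + 123)*(-88 + 99) = (9 + 123)*11 = 132*11 = 1452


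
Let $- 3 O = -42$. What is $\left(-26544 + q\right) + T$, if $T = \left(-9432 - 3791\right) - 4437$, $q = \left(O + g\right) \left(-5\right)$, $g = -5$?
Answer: $-44249$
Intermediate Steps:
$O = 14$ ($O = \left(- \frac{1}{3}\right) \left(-42\right) = 14$)
$q = -45$ ($q = \left(14 - 5\right) \left(-5\right) = 9 \left(-5\right) = -45$)
$T = -17660$ ($T = -13223 - 4437 = -17660$)
$\left(-26544 + q\right) + T = \left(-26544 - 45\right) - 17660 = -26589 - 17660 = -44249$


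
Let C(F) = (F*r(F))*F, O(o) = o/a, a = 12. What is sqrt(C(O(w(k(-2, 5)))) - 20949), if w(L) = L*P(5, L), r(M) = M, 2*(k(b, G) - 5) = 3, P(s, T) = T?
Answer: I*sqrt(6935894997)/576 ≈ 144.59*I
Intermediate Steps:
k(b, G) = 13/2 (k(b, G) = 5 + (1/2)*3 = 5 + 3/2 = 13/2)
w(L) = L**2 (w(L) = L*L = L**2)
O(o) = o/12
C(F) = F**3 (C(F) = (F*F)*F = F**2*F = F**3)
sqrt(C(O(w(k(-2, 5)))) - 20949) = sqrt(((13/2)**2/12)**3 - 20949) = sqrt(((1/12)*(169/4))**3 - 20949) = sqrt((169/48)**3 - 20949) = sqrt(4826809/110592 - 20949) = sqrt(-2311964999/110592) = I*sqrt(6935894997)/576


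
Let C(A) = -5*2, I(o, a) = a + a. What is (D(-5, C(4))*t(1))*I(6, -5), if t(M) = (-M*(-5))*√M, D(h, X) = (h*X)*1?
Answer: -2500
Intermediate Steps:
I(o, a) = 2*a
C(A) = -10
D(h, X) = X*h (D(h, X) = (X*h)*1 = X*h)
t(M) = 5*M^(3/2) (t(M) = (5*M)*√M = 5*M^(3/2))
(D(-5, C(4))*t(1))*I(6, -5) = ((-10*(-5))*(5*1^(3/2)))*(2*(-5)) = (50*(5*1))*(-10) = (50*5)*(-10) = 250*(-10) = -2500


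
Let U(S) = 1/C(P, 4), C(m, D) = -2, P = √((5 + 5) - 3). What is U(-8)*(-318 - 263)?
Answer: 581/2 ≈ 290.50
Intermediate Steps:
P = √7 (P = √(10 - 3) = √7 ≈ 2.6458)
U(S) = -½ (U(S) = 1/(-2) = -½)
U(-8)*(-318 - 263) = -(-318 - 263)/2 = -½*(-581) = 581/2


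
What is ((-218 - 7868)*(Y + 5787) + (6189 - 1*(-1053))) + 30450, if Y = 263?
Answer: -48882608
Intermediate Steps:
((-218 - 7868)*(Y + 5787) + (6189 - 1*(-1053))) + 30450 = ((-218 - 7868)*(263 + 5787) + (6189 - 1*(-1053))) + 30450 = (-8086*6050 + (6189 + 1053)) + 30450 = (-48920300 + 7242) + 30450 = -48913058 + 30450 = -48882608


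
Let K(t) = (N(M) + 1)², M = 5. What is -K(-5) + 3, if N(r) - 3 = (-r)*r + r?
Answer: -253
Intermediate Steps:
N(r) = 3 + r - r² (N(r) = 3 + ((-r)*r + r) = 3 + (-r² + r) = 3 + (r - r²) = 3 + r - r²)
K(t) = 256 (K(t) = ((3 + 5 - 1*5²) + 1)² = ((3 + 5 - 1*25) + 1)² = ((3 + 5 - 25) + 1)² = (-17 + 1)² = (-16)² = 256)
-K(-5) + 3 = -1*256 + 3 = -256 + 3 = -253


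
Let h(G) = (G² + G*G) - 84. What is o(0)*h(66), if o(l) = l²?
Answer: 0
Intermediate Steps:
h(G) = -84 + 2*G² (h(G) = (G² + G²) - 84 = 2*G² - 84 = -84 + 2*G²)
o(0)*h(66) = 0²*(-84 + 2*66²) = 0*(-84 + 2*4356) = 0*(-84 + 8712) = 0*8628 = 0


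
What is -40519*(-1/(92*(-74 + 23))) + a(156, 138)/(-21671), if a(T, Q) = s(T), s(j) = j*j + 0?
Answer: -76328597/7821564 ≈ -9.7587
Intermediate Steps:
s(j) = j² (s(j) = j² + 0 = j²)
a(T, Q) = T²
-40519*(-1/(92*(-74 + 23))) + a(156, 138)/(-21671) = -40519*(-1/(92*(-74 + 23))) + 156²/(-21671) = -40519/((-92*(-51))) + 24336*(-1/21671) = -40519/4692 - 1872/1667 = -76328597/7821564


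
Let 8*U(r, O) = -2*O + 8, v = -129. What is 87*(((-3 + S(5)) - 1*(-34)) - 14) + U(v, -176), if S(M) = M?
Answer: 1959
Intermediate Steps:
U(r, O) = 1 - O/4 (U(r, O) = (-2*O + 8)/8 = (8 - 2*O)/8 = 1 - O/4)
87*(((-3 + S(5)) - 1*(-34)) - 14) + U(v, -176) = 87*(((-3 + 5) - 1*(-34)) - 14) + (1 - 1/4*(-176)) = 87*((2 + 34) - 14) + (1 + 44) = 87*(36 - 14) + 45 = 87*22 + 45 = 1914 + 45 = 1959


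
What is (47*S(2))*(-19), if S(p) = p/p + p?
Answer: -2679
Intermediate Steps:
S(p) = 1 + p
(47*S(2))*(-19) = (47*(1 + 2))*(-19) = (47*3)*(-19) = 141*(-19) = -2679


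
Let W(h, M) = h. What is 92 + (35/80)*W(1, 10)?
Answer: 1479/16 ≈ 92.438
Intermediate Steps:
92 + (35/80)*W(1, 10) = 92 + (35/80)*1 = 92 + (35*(1/80))*1 = 92 + (7/16)*1 = 92 + 7/16 = 1479/16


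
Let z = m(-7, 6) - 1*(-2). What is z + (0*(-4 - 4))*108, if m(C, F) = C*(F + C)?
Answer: 9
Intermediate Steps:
m(C, F) = C*(C + F)
z = 9 (z = -7*(-7 + 6) - 1*(-2) = -7*(-1) + 2 = 7 + 2 = 9)
z + (0*(-4 - 4))*108 = 9 + (0*(-4 - 4))*108 = 9 + (0*(-8))*108 = 9 + 0*108 = 9 + 0 = 9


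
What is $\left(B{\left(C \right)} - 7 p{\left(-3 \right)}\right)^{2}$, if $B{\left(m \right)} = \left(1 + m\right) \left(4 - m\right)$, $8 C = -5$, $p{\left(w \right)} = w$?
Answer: $\frac{2117025}{4096} \approx 516.85$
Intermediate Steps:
$C = - \frac{5}{8}$ ($C = \frac{1}{8} \left(-5\right) = - \frac{5}{8} \approx -0.625$)
$\left(B{\left(C \right)} - 7 p{\left(-3 \right)}\right)^{2} = \left(\left(4 - \left(- \frac{5}{8}\right)^{2} + 3 \left(- \frac{5}{8}\right)\right) - -21\right)^{2} = \left(\left(4 - \frac{25}{64} - \frac{15}{8}\right) + 21\right)^{2} = \left(\frac{111}{64} + 21\right)^{2} = \left(\frac{1455}{64}\right)^{2} = \frac{2117025}{4096}$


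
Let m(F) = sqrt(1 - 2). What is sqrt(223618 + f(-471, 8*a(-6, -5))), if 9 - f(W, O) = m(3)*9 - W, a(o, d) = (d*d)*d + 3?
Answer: sqrt(223156 - 9*I) ≈ 472.39 - 0.0095*I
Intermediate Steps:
m(F) = I (m(F) = sqrt(-1) = I)
a(o, d) = 3 + d**3 (a(o, d) = d**2*d + 3 = d**3 + 3 = 3 + d**3)
f(W, O) = 9 + W - 9*I (f(W, O) = 9 - (I*9 - W) = 9 - (9*I - W) = 9 - (-W + 9*I) = 9 + (W - 9*I) = 9 + W - 9*I)
sqrt(223618 + f(-471, 8*a(-6, -5))) = sqrt(223618 + (9 - 471 - 9*I)) = sqrt(223618 + (-462 - 9*I)) = sqrt(223156 - 9*I)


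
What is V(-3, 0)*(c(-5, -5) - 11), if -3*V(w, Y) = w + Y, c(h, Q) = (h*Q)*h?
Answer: -136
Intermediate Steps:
c(h, Q) = Q*h² (c(h, Q) = (Q*h)*h = Q*h²)
V(w, Y) = -Y/3 - w/3 (V(w, Y) = -(w + Y)/3 = -(Y + w)/3 = -Y/3 - w/3)
V(-3, 0)*(c(-5, -5) - 11) = (-⅓*0 - ⅓*(-3))*(-5*(-5)² - 11) = (0 + 1)*(-5*25 - 11) = 1*(-125 - 11) = 1*(-136) = -136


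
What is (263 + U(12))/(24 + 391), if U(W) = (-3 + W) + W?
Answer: 284/415 ≈ 0.68434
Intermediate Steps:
U(W) = -3 + 2*W
(263 + U(12))/(24 + 391) = (263 + (-3 + 2*12))/(24 + 391) = (263 + (-3 + 24))/415 = (263 + 21)*(1/415) = 284*(1/415) = 284/415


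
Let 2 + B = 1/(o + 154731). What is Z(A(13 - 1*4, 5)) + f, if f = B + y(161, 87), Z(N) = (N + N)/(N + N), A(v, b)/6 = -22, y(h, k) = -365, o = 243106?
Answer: -145608341/397837 ≈ -366.00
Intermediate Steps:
A(v, b) = -132 (A(v, b) = 6*(-22) = -132)
B = -795673/397837 (B = -2 + 1/(243106 + 154731) = -2 + 1/397837 = -795673/397837 ≈ -2.0000)
Z(N) = 1 (Z(N) = (2*N)/((2*N)) = (2*N)*(1/(2*N)) = 1)
f = -146006178/397837 (f = -795673/397837 - 365 = -146006178/397837 ≈ -367.00)
Z(A(13 - 1*4, 5)) + f = 1 - 146006178/397837 = -145608341/397837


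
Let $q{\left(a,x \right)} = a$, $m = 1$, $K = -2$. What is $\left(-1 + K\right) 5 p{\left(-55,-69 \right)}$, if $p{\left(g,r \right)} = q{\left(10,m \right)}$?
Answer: $-150$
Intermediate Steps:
$p{\left(g,r \right)} = 10$
$\left(-1 + K\right) 5 p{\left(-55,-69 \right)} = \left(-1 - 2\right) 5 \cdot 10 = \left(-3\right) 5 \cdot 10 = \left(-15\right) 10 = -150$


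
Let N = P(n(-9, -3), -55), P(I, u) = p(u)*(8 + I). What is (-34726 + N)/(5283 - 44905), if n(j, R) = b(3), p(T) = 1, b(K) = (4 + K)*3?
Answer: 34697/39622 ≈ 0.87570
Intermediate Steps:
b(K) = 12 + 3*K
n(j, R) = 21 (n(j, R) = 12 + 3*3 = 12 + 9 = 21)
P(I, u) = 8 + I (P(I, u) = 1*(8 + I) = 8 + I)
N = 29 (N = 8 + 21 = 29)
(-34726 + N)/(5283 - 44905) = (-34726 + 29)/(5283 - 44905) = -34697/(-39622) = -34697*(-1/39622) = 34697/39622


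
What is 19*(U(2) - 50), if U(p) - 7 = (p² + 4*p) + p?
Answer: -551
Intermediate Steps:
U(p) = 7 + p² + 5*p (U(p) = 7 + ((p² + 4*p) + p) = 7 + (p² + 5*p) = 7 + p² + 5*p)
19*(U(2) - 50) = 19*((7 + 2² + 5*2) - 50) = 19*((7 + 4 + 10) - 50) = 19*(21 - 50) = 19*(-29) = -551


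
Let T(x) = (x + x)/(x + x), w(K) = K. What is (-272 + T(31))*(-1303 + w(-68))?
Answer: 371541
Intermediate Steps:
T(x) = 1 (T(x) = (2*x)/((2*x)) = (2*x)*(1/(2*x)) = 1)
(-272 + T(31))*(-1303 + w(-68)) = (-272 + 1)*(-1303 - 68) = -271*(-1371) = 371541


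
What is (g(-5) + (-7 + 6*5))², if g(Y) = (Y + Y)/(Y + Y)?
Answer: 576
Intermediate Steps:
g(Y) = 1 (g(Y) = (2*Y)/((2*Y)) = (2*Y)*(1/(2*Y)) = 1)
(g(-5) + (-7 + 6*5))² = (1 + (-7 + 6*5))² = (1 + (-7 + 30))² = (1 + 23)² = 24² = 576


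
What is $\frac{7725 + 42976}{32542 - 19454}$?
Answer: $\frac{50701}{13088} \approx 3.8739$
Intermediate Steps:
$\frac{7725 + 42976}{32542 - 19454} = \frac{50701}{13088}$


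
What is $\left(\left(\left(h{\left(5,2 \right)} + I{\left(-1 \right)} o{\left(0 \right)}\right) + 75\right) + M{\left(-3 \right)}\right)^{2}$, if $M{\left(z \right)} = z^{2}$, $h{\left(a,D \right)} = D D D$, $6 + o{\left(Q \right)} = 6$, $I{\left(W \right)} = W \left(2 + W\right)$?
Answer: $8464$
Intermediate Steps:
$o{\left(Q \right)} = 0$ ($o{\left(Q \right)} = -6 + 6 = 0$)
$h{\left(a,D \right)} = D^{3}$ ($h{\left(a,D \right)} = D^{2} D = D^{3}$)
$\left(\left(\left(h{\left(5,2 \right)} + I{\left(-1 \right)} o{\left(0 \right)}\right) + 75\right) + M{\left(-3 \right)}\right)^{2} = \left(\left(\left(2^{3} + - (2 - 1) 0\right) + 75\right) + \left(-3\right)^{2}\right)^{2} = \left(\left(\left(8 + \left(-1\right) 1 \cdot 0\right) + 75\right) + 9\right)^{2} = \left(\left(\left(8 - 0\right) + 75\right) + 9\right)^{2} = \left(\left(\left(8 + 0\right) + 75\right) + 9\right)^{2} = \left(\left(8 + 75\right) + 9\right)^{2} = \left(83 + 9\right)^{2} = 92^{2} = 8464$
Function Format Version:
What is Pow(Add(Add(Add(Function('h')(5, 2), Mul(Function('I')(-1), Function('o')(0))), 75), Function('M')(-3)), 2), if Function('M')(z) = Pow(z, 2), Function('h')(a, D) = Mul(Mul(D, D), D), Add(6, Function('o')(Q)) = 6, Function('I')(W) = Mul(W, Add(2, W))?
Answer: 8464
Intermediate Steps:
Function('o')(Q) = 0 (Function('o')(Q) = Add(-6, 6) = 0)
Function('h')(a, D) = Pow(D, 3) (Function('h')(a, D) = Mul(Pow(D, 2), D) = Pow(D, 3))
Pow(Add(Add(Add(Function('h')(5, 2), Mul(Function('I')(-1), Function('o')(0))), 75), Function('M')(-3)), 2) = Pow(Add(Add(Add(Pow(2, 3), Mul(Mul(-1, Add(2, -1)), 0)), 75), Pow(-3, 2)), 2) = Pow(Add(Add(Add(8, Mul(Mul(-1, 1), 0)), 75), 9), 2) = Pow(Add(Add(Add(8, Mul(-1, 0)), 75), 9), 2) = Pow(Add(Add(Add(8, 0), 75), 9), 2) = Pow(Add(Add(8, 75), 9), 2) = Pow(Add(83, 9), 2) = Pow(92, 2) = 8464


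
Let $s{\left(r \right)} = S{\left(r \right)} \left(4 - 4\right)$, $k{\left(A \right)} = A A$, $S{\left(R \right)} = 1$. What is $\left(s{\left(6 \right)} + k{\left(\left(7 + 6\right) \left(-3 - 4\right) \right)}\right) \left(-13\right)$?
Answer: $-107653$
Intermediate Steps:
$k{\left(A \right)} = A^{2}$
$s{\left(r \right)} = 0$ ($s{\left(r \right)} = 1 \left(4 - 4\right) = 1 \cdot 0 = 0$)
$\left(s{\left(6 \right)} + k{\left(\left(7 + 6\right) \left(-3 - 4\right) \right)}\right) \left(-13\right) = \left(0 + \left(\left(7 + 6\right) \left(-3 - 4\right)\right)^{2}\right) \left(-13\right) = \left(0 + \left(13 \left(-7\right)\right)^{2}\right) \left(-13\right) = \left(0 + \left(-91\right)^{2}\right) \left(-13\right) = \left(0 + 8281\right) \left(-13\right) = 8281 \left(-13\right) = -107653$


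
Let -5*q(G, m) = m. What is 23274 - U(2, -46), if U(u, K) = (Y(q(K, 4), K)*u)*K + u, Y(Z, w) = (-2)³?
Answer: 22536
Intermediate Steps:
q(G, m) = -m/5
Y(Z, w) = -8
U(u, K) = u - 8*K*u (U(u, K) = (-8*u)*K + u = -8*K*u + u = u - 8*K*u)
23274 - U(2, -46) = 23274 - 2*(1 - 8*(-46)) = 23274 - 2*(1 + 368) = 23274 - 2*369 = 23274 - 1*738 = 23274 - 738 = 22536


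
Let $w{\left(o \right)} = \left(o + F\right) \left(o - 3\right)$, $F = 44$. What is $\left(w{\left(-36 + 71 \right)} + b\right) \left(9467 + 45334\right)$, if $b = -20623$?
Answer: $-991624095$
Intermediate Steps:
$w{\left(o \right)} = \left(-3 + o\right) \left(44 + o\right)$ ($w{\left(o \right)} = \left(o + 44\right) \left(o - 3\right) = \left(44 + o\right) \left(-3 + o\right) = \left(-3 + o\right) \left(44 + o\right)$)
$\left(w{\left(-36 + 71 \right)} + b\right) \left(9467 + 45334\right) = \left(\left(-132 + \left(-36 + 71\right)^{2} + 41 \left(-36 + 71\right)\right) - 20623\right) \left(9467 + 45334\right) = \left(\left(-132 + 35^{2} + 41 \cdot 35\right) - 20623\right) 54801 = \left(\left(-132 + 1225 + 1435\right) - 20623\right) 54801 = \left(2528 - 20623\right) 54801 = \left(-18095\right) 54801 = -991624095$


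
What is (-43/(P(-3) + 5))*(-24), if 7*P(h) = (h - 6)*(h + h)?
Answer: 7224/89 ≈ 81.169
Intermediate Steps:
P(h) = 2*h*(-6 + h)/7 (P(h) = ((h - 6)*(h + h))/7 = ((-6 + h)*(2*h))/7 = (2*h*(-6 + h))/7 = 2*h*(-6 + h)/7)
(-43/(P(-3) + 5))*(-24) = (-43/((2/7)*(-3)*(-6 - 3) + 5))*(-24) = (-43/((2/7)*(-3)*(-9) + 5))*(-24) = (-43/(54/7 + 5))*(-24) = (-43/(89/7))*(-24) = ((7/89)*(-43))*(-24) = -301/89*(-24) = 7224/89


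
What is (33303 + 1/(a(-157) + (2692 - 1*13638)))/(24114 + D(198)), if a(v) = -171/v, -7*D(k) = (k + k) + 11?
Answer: 400583702372/289354843241 ≈ 1.3844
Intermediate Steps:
D(k) = -11/7 - 2*k/7 (D(k) = -((k + k) + 11)/7 = -(2*k + 11)/7 = -(11 + 2*k)/7 = -11/7 - 2*k/7)
(33303 + 1/(a(-157) + (2692 - 1*13638)))/(24114 + D(198)) = (33303 + 1/(-171/(-157) + (2692 - 1*13638)))/(24114 + (-11/7 - 2/7*198)) = (33303 + 1/(-171*(-1/157) + (2692 - 13638)))/(24114 + (-11/7 - 396/7)) = (33303 + 1/(171/157 - 10946))/(24114 - 407/7) = (33303 + 1/(-1718351/157))/(168391/7) = (33303 - 157/1718351)*(7/168391) = (57226243196/1718351)*(7/168391) = 400583702372/289354843241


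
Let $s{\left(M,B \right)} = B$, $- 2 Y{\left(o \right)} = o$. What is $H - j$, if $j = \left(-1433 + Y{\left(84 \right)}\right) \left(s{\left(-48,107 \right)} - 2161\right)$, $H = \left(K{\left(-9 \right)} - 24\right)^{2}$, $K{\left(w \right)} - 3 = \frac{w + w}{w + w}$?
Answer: $-3029250$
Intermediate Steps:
$Y{\left(o \right)} = - \frac{o}{2}$
$K{\left(w \right)} = 4$ ($K{\left(w \right)} = 3 + \frac{w + w}{w + w} = 3 + \frac{2 w}{2 w} = 3 + 2 w \frac{1}{2 w} = 3 + 1 = 4$)
$H = 400$ ($H = \left(4 - 24\right)^{2} = \left(-20\right)^{2} = 400$)
$j = 3029650$ ($j = \left(-1433 - 42\right) \left(107 - 2161\right) = \left(-1433 - 42\right) \left(-2054\right) = \left(-1475\right) \left(-2054\right) = 3029650$)
$H - j = 400 - 3029650 = -3029250$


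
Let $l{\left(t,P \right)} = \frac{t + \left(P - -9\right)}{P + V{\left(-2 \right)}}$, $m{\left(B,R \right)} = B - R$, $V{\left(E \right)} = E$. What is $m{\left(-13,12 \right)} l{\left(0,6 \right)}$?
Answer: $- \frac{375}{4} \approx -93.75$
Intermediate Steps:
$l{\left(t,P \right)} = \frac{9 + P + t}{-2 + P}$ ($l{\left(t,P \right)} = \frac{t + \left(P - -9\right)}{P - 2} = \frac{t + \left(P + 9\right)}{-2 + P} = \frac{t + \left(9 + P\right)}{-2 + P} = \frac{9 + P + t}{-2 + P}$)
$m{\left(-13,12 \right)} l{\left(0,6 \right)} = \left(-13 - 12\right) \frac{9 + 6 + 0}{-2 + 6} = \left(-13 - 12\right) \frac{1}{4} \cdot 15 = - 25 \cdot \frac{1}{4} \cdot 15 = \left(-25\right) \frac{15}{4} = - \frac{375}{4}$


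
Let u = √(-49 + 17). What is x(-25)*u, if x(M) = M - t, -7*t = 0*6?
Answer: -100*I*√2 ≈ -141.42*I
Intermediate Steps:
t = 0 (t = -0*6 = -⅐*0 = 0)
x(M) = M (x(M) = M - 1*0 = M + 0 = M)
u = 4*I*√2 (u = √(-32) = 4*I*√2 ≈ 5.6569*I)
x(-25)*u = -100*I*√2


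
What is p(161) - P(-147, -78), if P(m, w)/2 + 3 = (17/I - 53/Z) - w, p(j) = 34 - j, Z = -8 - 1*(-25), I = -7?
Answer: -31643/119 ≈ -265.91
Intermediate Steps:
Z = 17 (Z = -8 + 25 = 17)
P(m, w) = -2034/119 - 2*w (P(m, w) = -6 + 2*((17/(-7) - 53/17) - w) = -6 + 2*((17*(-⅐) - 53*1/17) - w) = -6 + 2*((-17/7 - 53/17) - w) = -6 + 2*(-660/119 - w) = -6 + (-1320/119 - 2*w) = -2034/119 - 2*w)
p(161) - P(-147, -78) = (34 - 1*161) - (-2034/119 - 2*(-78)) = (34 - 161) - (-2034/119 + 156) = -127 - 1*16530/119 = -127 - 16530/119 = -31643/119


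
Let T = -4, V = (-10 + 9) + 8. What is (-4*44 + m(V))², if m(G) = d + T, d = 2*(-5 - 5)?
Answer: 40000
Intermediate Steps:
d = -20 (d = 2*(-10) = -20)
V = 7 (V = -1 + 8 = 7)
m(G) = -24 (m(G) = -20 - 4 = -24)
(-4*44 + m(V))² = (-4*44 - 24)² = (-176 - 24)² = (-200)² = 40000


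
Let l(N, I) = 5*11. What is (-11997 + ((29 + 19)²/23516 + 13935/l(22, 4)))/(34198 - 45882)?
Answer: 189860721/188898149 ≈ 1.0051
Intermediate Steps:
l(N, I) = 55
(-11997 + ((29 + 19)²/23516 + 13935/l(22, 4)))/(34198 - 45882) = (-11997 + ((29 + 19)²/23516 + 13935/55))/(34198 - 45882) = (-11997 + (48²*(1/23516) + 13935*(1/55)))/(-11684) = (-11997 + (2304*(1/23516) + 2787/11))*(-1/11684) = (-11997 + (576/5879 + 2787/11))*(-1/11684) = (-11997 + 16391109/64669)*(-1/11684) = -759442884/64669*(-1/11684) = 189860721/188898149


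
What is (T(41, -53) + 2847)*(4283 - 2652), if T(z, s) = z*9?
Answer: 5245296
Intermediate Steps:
T(z, s) = 9*z
(T(41, -53) + 2847)*(4283 - 2652) = (9*41 + 2847)*(4283 - 2652) = (369 + 2847)*1631 = 3216*1631 = 5245296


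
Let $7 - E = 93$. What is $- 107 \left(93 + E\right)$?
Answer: $-749$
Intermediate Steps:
$E = -86$ ($E = 7 - 93 = -86$)
$- 107 \left(93 + E\right) = - 107 \left(93 - 86\right) = \left(-107\right) 7 = -749$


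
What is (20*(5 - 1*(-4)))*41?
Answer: 7380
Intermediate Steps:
(20*(5 - 1*(-4)))*41 = (20*(5 + 4))*41 = (20*9)*41 = 180*41 = 7380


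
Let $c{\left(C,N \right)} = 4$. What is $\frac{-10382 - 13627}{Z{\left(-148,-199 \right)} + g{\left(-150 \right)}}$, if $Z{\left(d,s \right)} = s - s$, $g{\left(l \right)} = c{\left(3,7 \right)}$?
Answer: $- \frac{24009}{4} \approx -6002.3$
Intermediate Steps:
$g{\left(l \right)} = 4$
$Z{\left(d,s \right)} = 0$
$\frac{-10382 - 13627}{Z{\left(-148,-199 \right)} + g{\left(-150 \right)}} = \frac{-10382 - 13627}{0 + 4} = - \frac{24009}{4}$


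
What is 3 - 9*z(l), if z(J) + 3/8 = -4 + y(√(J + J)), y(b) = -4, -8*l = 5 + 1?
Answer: 627/8 ≈ 78.375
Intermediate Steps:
l = -¾ (l = -(5 + 1)/8 = -⅛*6 = -¾ ≈ -0.75000)
z(J) = -67/8 (z(J) = -3/8 + (-4 - 4) = -3/8 - 8 = -67/8)
3 - 9*z(l) = 3 - 9*(-67/8) = 3 + 603/8 = 627/8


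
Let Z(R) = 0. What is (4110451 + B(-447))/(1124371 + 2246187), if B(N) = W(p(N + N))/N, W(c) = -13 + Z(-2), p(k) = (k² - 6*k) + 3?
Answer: 918685805/753319713 ≈ 1.2195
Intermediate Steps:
p(k) = 3 + k² - 6*k
W(c) = -13 (W(c) = -13 + 0 = -13)
B(N) = -13/N
(4110451 + B(-447))/(1124371 + 2246187) = (4110451 - 13/(-447))/(1124371 + 2246187) = (4110451 - 13*(-1/447))/3370558 = (4110451 + 13/447)*(1/3370558) = (1837371610/447)*(1/3370558) = 918685805/753319713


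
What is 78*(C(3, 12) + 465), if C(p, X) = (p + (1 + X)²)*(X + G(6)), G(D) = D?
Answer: 277758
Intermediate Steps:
C(p, X) = (6 + X)*(p + (1 + X)²) (C(p, X) = (p + (1 + X)²)*(X + 6) = (p + (1 + X)²)*(6 + X) = (6 + X)*(p + (1 + X)²))
78*(C(3, 12) + 465) = 78*((6*3 + 6*(1 + 12)² + 12*3 + 12*(1 + 12)²) + 465) = 78*((18 + 6*13² + 36 + 12*13²) + 465) = 78*((18 + 6*169 + 36 + 12*169) + 465) = 78*((18 + 1014 + 36 + 2028) + 465) = 78*(3096 + 465) = 78*3561 = 277758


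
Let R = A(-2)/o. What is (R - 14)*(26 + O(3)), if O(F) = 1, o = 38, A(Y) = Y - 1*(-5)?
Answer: -14283/38 ≈ -375.87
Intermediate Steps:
A(Y) = 5 + Y (A(Y) = Y + 5 = 5 + Y)
R = 3/38 (R = (5 - 2)/38 = 3*(1/38) = 3/38 ≈ 0.078947)
(R - 14)*(26 + O(3)) = (3/38 - 14)*(26 + 1) = -529/38*27 = -14283/38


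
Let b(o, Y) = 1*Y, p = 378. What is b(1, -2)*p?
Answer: -756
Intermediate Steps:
b(o, Y) = Y
b(1, -2)*p = -2*378 = -756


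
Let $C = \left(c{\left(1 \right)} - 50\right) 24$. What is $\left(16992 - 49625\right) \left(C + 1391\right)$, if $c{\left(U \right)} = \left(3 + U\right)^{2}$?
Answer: $-18763975$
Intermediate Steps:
$C = -816$ ($C = \left(\left(3 + 1\right)^{2} - 50\right) 24 = \left(4^{2} - 50\right) 24 = \left(16 - 50\right) 24 = \left(-34\right) 24 = -816$)
$\left(16992 - 49625\right) \left(C + 1391\right) = \left(16992 - 49625\right) \left(-816 + 1391\right) = \left(-32633\right) 575 = -18763975$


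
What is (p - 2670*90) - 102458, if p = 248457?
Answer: -94301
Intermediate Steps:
(p - 2670*90) - 102458 = (248457 - 2670*90) - 102458 = (248457 - 240300) - 102458 = 8157 - 102458 = -94301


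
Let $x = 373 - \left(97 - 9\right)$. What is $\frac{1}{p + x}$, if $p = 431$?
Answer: $\frac{1}{716} \approx 0.0013966$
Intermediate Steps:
$x = 285$ ($x = 373 - \left(97 - 9\right) = 373 - 88 = 285$)
$\frac{1}{p + x} = \frac{1}{431 + 285} = \frac{1}{716}$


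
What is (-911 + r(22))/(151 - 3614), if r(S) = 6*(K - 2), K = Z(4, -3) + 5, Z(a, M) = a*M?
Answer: 965/3463 ≈ 0.27866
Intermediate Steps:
Z(a, M) = M*a
K = -7 (K = -3*4 + 5 = -12 + 5 = -7)
r(S) = -54 (r(S) = 6*(-7 - 2) = 6*(-9) = -54)
(-911 + r(22))/(151 - 3614) = (-911 - 54)/(151 - 3614) = -965/(-3463) = -965*(-1/3463) = 965/3463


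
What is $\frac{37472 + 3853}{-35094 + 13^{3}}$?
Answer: $- \frac{41325}{32897} \approx -1.2562$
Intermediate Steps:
$\frac{37472 + 3853}{-35094 + 13^{3}} = \frac{41325}{-35094 + 2197} = \frac{41325}{-32897} = 41325 \left(- \frac{1}{32897}\right) = - \frac{41325}{32897}$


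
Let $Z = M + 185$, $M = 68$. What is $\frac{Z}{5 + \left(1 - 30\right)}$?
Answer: $- \frac{253}{24} \approx -10.542$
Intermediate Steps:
$Z = 253$ ($Z = 68 + 185 = 253$)
$\frac{Z}{5 + \left(1 - 30\right)} = \frac{253}{5 + \left(1 - 30\right)} = \frac{253}{5 - 29} = \frac{253}{-24} = 253 \left(- \frac{1}{24}\right) = - \frac{253}{24}$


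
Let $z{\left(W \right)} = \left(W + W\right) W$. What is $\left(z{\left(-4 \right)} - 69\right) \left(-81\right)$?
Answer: $2997$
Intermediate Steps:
$z{\left(W \right)} = 2 W^{2}$ ($z{\left(W \right)} = 2 W W = 2 W^{2}$)
$\left(z{\left(-4 \right)} - 69\right) \left(-81\right) = \left(2 \left(-4\right)^{2} - 69\right) \left(-81\right) = \left(2 \cdot 16 - 69\right) \left(-81\right) = \left(32 - 69\right) \left(-81\right) = \left(-37\right) \left(-81\right) = 2997$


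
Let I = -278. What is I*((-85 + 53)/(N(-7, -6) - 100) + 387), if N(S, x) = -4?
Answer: -1399730/13 ≈ -1.0767e+5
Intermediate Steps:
I*((-85 + 53)/(N(-7, -6) - 100) + 387) = -278*((-85 + 53)/(-4 - 100) + 387) = -278*(-32/(-104) + 387) = -278*(-32*(-1/104) + 387) = -278*(4/13 + 387) = -278*5035/13 = -1399730/13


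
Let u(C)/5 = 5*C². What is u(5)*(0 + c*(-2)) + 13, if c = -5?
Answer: 6263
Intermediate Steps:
u(C) = 25*C² (u(C) = 5*(5*C²) = 25*C²)
u(5)*(0 + c*(-2)) + 13 = (25*5²)*(0 - 5*(-2)) + 13 = (25*25)*(0 + 10) + 13 = 625*10 + 13 = 6250 + 13 = 6263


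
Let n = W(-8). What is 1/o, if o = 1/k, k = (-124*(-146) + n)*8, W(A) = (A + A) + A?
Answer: 144640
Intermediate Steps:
W(A) = 3*A (W(A) = 2*A + A = 3*A)
n = -24 (n = 3*(-8) = -24)
k = 144640 (k = (-124*(-146) - 24)*8 = (18104 - 24)*8 = 18080*8 = 144640)
o = 1/144640 ≈ 6.9137e-6
1/o = 1/(1/144640) = 144640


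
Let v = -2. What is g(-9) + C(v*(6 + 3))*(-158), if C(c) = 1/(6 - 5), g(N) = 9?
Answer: -149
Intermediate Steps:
C(c) = 1 (C(c) = 1/1 = 1)
g(-9) + C(v*(6 + 3))*(-158) = 9 + 1*(-158) = 9 - 158 = -149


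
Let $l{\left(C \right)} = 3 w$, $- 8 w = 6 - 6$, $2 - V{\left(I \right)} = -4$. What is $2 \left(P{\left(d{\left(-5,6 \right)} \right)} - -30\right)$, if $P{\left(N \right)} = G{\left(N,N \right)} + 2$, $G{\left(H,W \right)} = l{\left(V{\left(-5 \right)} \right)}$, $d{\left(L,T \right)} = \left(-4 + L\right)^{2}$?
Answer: $64$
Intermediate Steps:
$V{\left(I \right)} = 6$ ($V{\left(I \right)} = 2 - -4 = 2 + 4 = 6$)
$w = 0$ ($w = - \frac{6 - 6}{8} = \left(- \frac{1}{8}\right) 0 = 0$)
$l{\left(C \right)} = 0$ ($l{\left(C \right)} = 3 \cdot 0 = 0$)
$G{\left(H,W \right)} = 0$
$P{\left(N \right)} = 2$ ($P{\left(N \right)} = 0 + 2 = 2$)
$2 \left(P{\left(d{\left(-5,6 \right)} \right)} - -30\right) = 2 \left(2 - -30\right) = 2 \left(2 + 30\right) = 2 \cdot 32 = 64$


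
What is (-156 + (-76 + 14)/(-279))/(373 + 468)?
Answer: -1402/7569 ≈ -0.18523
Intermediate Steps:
(-156 + (-76 + 14)/(-279))/(373 + 468) = (-156 - 62*(-1/279))/841 = (-156 + 2/9)*(1/841) = -1402/9*1/841 = -1402/7569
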